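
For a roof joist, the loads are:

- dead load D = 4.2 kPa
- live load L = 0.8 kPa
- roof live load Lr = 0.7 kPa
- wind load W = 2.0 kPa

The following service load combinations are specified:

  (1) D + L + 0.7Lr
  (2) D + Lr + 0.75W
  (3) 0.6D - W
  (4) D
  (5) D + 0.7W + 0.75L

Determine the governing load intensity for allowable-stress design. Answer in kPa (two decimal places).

(1) 1.0(4.2) + 1.0(0.8) + 0.7(0.7) = 5.49
(2) 1.0(4.2) + 1.0(0.7) + 0.75(2.0) = 6.40
(3) 0.6(4.2) - 1.0(2.0) = 0.52
(4) 1.0(4.2) = 4.20
(5) 1.0(4.2) + 0.7(2.0) + 0.75(0.8) = 6.20
Combination 2 governs: q = 6.40 kPa.

6.40 kPa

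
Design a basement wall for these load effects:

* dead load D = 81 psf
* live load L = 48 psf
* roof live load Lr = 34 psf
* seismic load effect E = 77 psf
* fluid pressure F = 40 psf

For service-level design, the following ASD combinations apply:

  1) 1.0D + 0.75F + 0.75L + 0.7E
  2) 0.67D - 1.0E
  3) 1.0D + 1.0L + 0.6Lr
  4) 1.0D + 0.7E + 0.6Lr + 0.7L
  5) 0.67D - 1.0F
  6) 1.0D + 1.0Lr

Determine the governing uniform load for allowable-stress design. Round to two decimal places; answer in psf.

1) 1.0(81) + 0.75(40) + 0.75(48) + 0.7(77) = 81.00 + 30.00 + 36.00 + 53.90 = 200.90
2) 0.67(81) - 1.0(77) = 54.27 - 77.00 = -22.73
3) 1.0(81) + 1.0(48) + 0.6(34) = 81.00 + 48.00 + 20.40 = 149.40
4) 1.0(81) + 0.7(77) + 0.6(34) + 0.7(48) = 81.00 + 53.90 + 20.40 + 33.60 = 188.90
5) 0.67(81) - 1.0(40) = 54.27 - 40.00 = 14.27
6) 1.0(81) + 1.0(34) = 81.00 + 34.00 = 115.00
Maximum is from combination 1.

200.90 psf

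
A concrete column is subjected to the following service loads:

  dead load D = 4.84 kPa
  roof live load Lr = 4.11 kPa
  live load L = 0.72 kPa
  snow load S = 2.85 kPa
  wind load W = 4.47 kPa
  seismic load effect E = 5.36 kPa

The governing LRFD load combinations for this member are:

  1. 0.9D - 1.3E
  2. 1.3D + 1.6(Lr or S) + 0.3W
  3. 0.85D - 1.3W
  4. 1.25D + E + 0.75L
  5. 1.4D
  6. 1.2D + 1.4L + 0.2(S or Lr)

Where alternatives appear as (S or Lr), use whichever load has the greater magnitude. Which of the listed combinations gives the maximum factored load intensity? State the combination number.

(Lr or S) → Lr = 4.11 kPa; (S or Lr) → Lr = 4.11 kPa.
1. 0.9(4.84) - 1.3(5.36) = 4.36 - 6.97 = -2.61
2. 1.3(4.84) + 1.6(4.11) + 0.3(4.47) = 6.29 + 6.58 + 1.34 = 14.21
3. 0.85(4.84) - 1.3(4.47) = 4.11 - 5.81 = -1.70
4. 1.25(4.84) + 1.0(5.36) + 0.75(0.72) = 6.05 + 5.36 + 0.54 = 11.95
5. 1.4(4.84) = 6.78
6. 1.2(4.84) + 1.4(0.72) + 0.2(4.11) = 5.81 + 1.01 + 0.82 = 7.64
The largest value is 14.21 kPa from combination 2.

Combination 2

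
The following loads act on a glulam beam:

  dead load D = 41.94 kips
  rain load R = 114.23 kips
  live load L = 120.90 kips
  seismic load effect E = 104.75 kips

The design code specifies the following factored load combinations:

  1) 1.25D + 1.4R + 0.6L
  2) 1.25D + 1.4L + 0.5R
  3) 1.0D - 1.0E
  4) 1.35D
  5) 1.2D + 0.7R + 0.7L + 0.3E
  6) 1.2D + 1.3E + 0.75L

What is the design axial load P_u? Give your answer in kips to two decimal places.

1) 1.25(41.94) + 1.4(114.23) + 0.6(120.90) = 284.89
2) 1.25(41.94) + 1.4(120.90) + 0.5(114.23) = 278.80
3) 1.0(41.94) - 1.0(104.75) = -62.81
4) 1.35(41.94) = 56.62
5) 1.2(41.94) + 0.7(114.23) + 0.7(120.90) + 0.3(104.75) = 246.34
6) 1.2(41.94) + 1.3(104.75) + 0.75(120.90) = 277.18
The controlling combination is 1, giving 284.89 kips.

284.89 kips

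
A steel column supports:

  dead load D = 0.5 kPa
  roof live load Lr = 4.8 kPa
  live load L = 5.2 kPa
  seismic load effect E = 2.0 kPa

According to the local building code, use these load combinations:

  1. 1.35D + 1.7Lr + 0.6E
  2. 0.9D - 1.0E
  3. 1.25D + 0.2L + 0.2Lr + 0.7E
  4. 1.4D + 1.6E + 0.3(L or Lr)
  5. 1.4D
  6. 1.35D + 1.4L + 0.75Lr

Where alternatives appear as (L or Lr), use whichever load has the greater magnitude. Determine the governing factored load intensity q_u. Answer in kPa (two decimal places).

(L or Lr) → L = 5.2 kPa.
1. 1.35(0.5) + 1.7(4.8) + 0.6(2.0) = 10.04
2. 0.9(0.5) - 1.0(2.0) = -1.55
3. 1.25(0.5) + 0.2(5.2) + 0.2(4.8) + 0.7(2.0) = 4.03
4. 1.4(0.5) + 1.6(2.0) + 0.3(5.2) = 5.46
5. 1.4(0.5) = 0.70
6. 1.35(0.5) + 1.4(5.2) + 0.75(4.8) = 11.56
Combination 6 governs: q_u = 11.56 kPa.

11.56 kPa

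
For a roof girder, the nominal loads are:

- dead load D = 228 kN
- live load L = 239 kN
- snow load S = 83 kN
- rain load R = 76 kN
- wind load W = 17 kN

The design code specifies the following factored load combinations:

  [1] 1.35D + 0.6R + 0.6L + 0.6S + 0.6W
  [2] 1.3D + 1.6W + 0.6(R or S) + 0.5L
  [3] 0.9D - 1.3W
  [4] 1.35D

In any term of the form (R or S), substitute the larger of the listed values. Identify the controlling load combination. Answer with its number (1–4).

(R or S) → S = 83 kN.
[1] 1.35(228) + 0.6(76) + 0.6(239) + 0.6(83) + 0.6(17) = 556.80
[2] 1.3(228) + 1.6(17) + 0.6(83) + 0.5(239) = 492.90
[3] 0.9(228) - 1.3(17) = 183.10
[4] 1.35(228) = 307.80
The largest value is 556.80 kN from combination 1.

Combination 1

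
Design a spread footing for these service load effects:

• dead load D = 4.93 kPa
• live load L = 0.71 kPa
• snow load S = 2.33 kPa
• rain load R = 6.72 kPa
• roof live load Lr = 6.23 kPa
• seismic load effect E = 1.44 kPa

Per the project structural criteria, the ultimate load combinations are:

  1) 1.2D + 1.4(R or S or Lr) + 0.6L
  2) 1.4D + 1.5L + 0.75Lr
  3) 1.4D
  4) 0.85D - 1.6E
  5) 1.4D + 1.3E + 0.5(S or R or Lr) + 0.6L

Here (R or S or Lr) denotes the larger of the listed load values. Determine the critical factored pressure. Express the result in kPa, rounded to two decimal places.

(R or S or Lr) → R = 6.72 kPa; (S or R or Lr) → R = 6.72 kPa.
1) 1.2(4.93) + 1.4(6.72) + 0.6(0.71) = 15.75
2) 1.4(4.93) + 1.5(0.71) + 0.75(6.23) = 6.90 + 1.07 + 4.67 = 12.64
3) 1.4(4.93) = 6.90
4) 0.85(4.93) - 1.6(1.44) = 4.19 - 2.30 = 1.89
5) 1.4(4.93) + 1.3(1.44) + 0.5(6.72) + 0.6(0.71) = 6.90 + 1.87 + 3.36 + 0.43 = 12.56
Maximum is from combination 1.

15.75 kPa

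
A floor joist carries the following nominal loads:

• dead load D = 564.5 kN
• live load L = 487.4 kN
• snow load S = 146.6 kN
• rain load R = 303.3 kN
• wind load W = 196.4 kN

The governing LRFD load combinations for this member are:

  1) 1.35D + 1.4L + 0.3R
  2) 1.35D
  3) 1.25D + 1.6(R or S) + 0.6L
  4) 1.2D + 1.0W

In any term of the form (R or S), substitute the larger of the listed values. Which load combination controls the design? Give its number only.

Combination 1

(R or S) → R = 303.3 kN.
1) 1.35(564.5) + 1.4(487.4) + 0.3(303.3) = 1535.4
2) 1.35(564.5) = 762.1
3) 1.25(564.5) + 1.6(303.3) + 0.6(487.4) = 705.6 + 485.3 + 292.4 = 1483.3
4) 1.2(564.5) + 1.0(196.4) = 677.4 + 196.4 = 873.8
The largest value is 1535.4 kN from combination 1.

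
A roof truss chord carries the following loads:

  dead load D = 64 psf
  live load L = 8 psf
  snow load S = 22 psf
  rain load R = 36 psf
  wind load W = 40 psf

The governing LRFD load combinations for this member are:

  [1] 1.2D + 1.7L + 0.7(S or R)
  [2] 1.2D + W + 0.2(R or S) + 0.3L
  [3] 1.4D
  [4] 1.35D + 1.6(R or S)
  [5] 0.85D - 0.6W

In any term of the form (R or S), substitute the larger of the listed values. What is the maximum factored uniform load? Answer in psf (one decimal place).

(S or R) → R = 36 psf; (R or S) → R = 36 psf.
[1] 1.2(64) + 1.7(8) + 0.7(36) = 76.8 + 13.6 + 25.2 = 115.6
[2] 1.2(64) + 1.0(40) + 0.2(36) + 0.3(8) = 76.8 + 40.0 + 7.2 + 2.4 = 126.4
[3] 1.4(64) = 89.6
[4] 1.35(64) + 1.6(36) = 86.4 + 57.6 = 144.0
[5] 0.85(64) - 0.6(40) = 54.4 - 24.0 = 30.4
Maximum is from combination 4.

144.0 psf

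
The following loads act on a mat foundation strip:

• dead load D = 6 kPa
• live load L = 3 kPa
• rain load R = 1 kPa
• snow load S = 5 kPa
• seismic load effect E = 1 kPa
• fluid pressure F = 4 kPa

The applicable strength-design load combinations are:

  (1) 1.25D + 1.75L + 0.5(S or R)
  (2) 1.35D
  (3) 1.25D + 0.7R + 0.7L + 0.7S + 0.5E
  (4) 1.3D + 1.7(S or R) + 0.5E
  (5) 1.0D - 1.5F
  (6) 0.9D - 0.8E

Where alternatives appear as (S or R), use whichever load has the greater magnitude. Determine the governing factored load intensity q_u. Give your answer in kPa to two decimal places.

16.80 kPa

(S or R) → S = 5 kPa.
(1) 1.25(6) + 1.75(3) + 0.5(5) = 7.50 + 5.25 + 2.50 = 15.25
(2) 1.35(6) = 8.10
(3) 1.25(6) + 0.7(1) + 0.7(3) + 0.7(5) + 0.5(1) = 7.50 + 0.70 + 2.10 + 3.50 + 0.50 = 14.30
(4) 1.3(6) + 1.7(5) + 0.5(1) = 7.80 + 8.50 + 0.50 = 16.80
(5) 1.0(6) - 1.5(4) = 6.00 - 6.00 = 0.00
(6) 0.9(6) - 0.8(1) = 5.40 - 0.80 = 4.60
Maximum is from combination 4.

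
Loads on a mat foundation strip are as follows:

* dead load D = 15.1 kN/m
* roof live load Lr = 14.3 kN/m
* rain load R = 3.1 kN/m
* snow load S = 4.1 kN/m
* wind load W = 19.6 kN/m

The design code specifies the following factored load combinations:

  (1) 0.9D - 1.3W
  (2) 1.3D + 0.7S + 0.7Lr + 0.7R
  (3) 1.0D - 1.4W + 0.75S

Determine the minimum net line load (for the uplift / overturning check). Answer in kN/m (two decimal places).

(1) 0.9(15.1) - 1.3(19.6) = 13.59 - 25.48 = -11.89
(2) 1.3(15.1) + 0.7(4.1) + 0.7(14.3) + 0.7(3.1) = 19.63 + 2.87 + 10.01 + 2.17 = 34.68
(3) 1.0(15.1) - 1.4(19.6) + 0.75(4.1) = -9.27
Combination 1 gives the minimum: -11.89 kN/m.

-11.89 kN/m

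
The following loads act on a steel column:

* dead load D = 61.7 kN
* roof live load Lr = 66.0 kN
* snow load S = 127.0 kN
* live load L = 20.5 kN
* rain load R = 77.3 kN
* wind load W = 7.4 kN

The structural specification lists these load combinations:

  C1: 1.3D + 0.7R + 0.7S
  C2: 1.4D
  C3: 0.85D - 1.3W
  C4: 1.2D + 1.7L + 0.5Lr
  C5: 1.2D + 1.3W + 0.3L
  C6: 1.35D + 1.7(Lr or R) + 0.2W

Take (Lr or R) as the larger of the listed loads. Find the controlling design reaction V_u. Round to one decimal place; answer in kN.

(Lr or R) → R = 77.3 kN.
C1: 1.3(61.7) + 0.7(77.3) + 0.7(127.0) = 80.2 + 54.1 + 88.9 = 223.2
C2: 1.4(61.7) = 86.4
C3: 0.85(61.7) - 1.3(7.4) = 52.4 - 9.6 = 42.8
C4: 1.2(61.7) + 1.7(20.5) + 0.5(66.0) = 74.0 + 34.9 + 33.0 = 141.9
C5: 1.2(61.7) + 1.3(7.4) + 0.3(20.5) = 74.0 + 9.6 + 6.2 = 89.8
C6: 1.35(61.7) + 1.7(77.3) + 0.2(7.4) = 83.3 + 131.4 + 1.5 = 216.2
Maximum is from combination 1.

223.2 kN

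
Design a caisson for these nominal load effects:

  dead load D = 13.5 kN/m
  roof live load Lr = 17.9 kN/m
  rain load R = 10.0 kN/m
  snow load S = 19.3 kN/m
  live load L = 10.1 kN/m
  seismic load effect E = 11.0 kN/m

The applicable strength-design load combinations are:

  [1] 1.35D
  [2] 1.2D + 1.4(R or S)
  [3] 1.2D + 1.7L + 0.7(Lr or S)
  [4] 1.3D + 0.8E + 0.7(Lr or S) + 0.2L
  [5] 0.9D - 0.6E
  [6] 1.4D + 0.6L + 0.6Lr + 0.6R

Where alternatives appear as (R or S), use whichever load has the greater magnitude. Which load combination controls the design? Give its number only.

(R or S) → S = 19.3 kN/m; (Lr or S) → S = 19.3 kN/m.
[1] 1.35(13.5) = 18.2
[2] 1.2(13.5) + 1.4(19.3) = 16.2 + 27.0 = 43.2
[3] 1.2(13.5) + 1.7(10.1) + 0.7(19.3) = 16.2 + 17.2 + 13.5 = 46.9
[4] 1.3(13.5) + 0.8(11.0) + 0.7(19.3) + 0.2(10.1) = 17.6 + 8.8 + 13.5 + 2.0 = 41.9
[5] 0.9(13.5) - 0.6(11.0) = 12.2 - 6.6 = 5.6
[6] 1.4(13.5) + 0.6(10.1) + 0.6(17.9) + 0.6(10.0) = 18.9 + 6.1 + 10.7 + 6.0 = 41.7
The largest value is 46.9 kN/m from combination 3.

Combination 3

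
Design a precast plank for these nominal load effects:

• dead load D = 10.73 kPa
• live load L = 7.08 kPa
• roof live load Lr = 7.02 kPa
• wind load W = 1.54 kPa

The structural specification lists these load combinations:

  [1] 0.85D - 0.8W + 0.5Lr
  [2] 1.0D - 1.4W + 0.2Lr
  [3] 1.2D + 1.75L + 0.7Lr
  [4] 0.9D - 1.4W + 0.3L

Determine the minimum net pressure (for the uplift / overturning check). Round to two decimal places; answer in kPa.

[1] 0.85(10.73) - 0.8(1.54) + 0.5(7.02) = 9.12 - 1.23 + 3.51 = 11.40
[2] 1.0(10.73) - 1.4(1.54) + 0.2(7.02) = 9.98
[3] 1.2(10.73) + 1.75(7.08) + 0.7(7.02) = 12.88 + 12.39 + 4.91 = 30.18
[4] 0.9(10.73) - 1.4(1.54) + 0.3(7.08) = 9.63
Combination 4 gives the minimum: 9.63 kPa.

9.63 kPa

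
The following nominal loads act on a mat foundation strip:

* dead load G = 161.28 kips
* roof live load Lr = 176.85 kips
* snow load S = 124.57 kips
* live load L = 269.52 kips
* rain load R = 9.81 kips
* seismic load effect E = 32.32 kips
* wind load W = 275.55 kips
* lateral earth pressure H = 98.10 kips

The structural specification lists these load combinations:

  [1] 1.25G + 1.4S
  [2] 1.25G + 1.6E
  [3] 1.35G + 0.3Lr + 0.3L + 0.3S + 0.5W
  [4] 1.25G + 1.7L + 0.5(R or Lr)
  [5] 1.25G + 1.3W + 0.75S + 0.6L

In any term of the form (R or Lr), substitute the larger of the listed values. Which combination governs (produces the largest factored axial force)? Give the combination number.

Combination 5

(R or Lr) → Lr = 176.85 kips.
[1] 1.25(161.28) + 1.4(124.57) = 376.00
[2] 1.25(161.28) + 1.6(32.32) = 253.31
[3] 1.35(161.28) + 0.3(176.85) + 0.3(269.52) + 0.3(124.57) + 0.5(275.55) = 526.79
[4] 1.25(161.28) + 1.7(269.52) + 0.5(176.85) = 748.21
[5] 1.25(161.28) + 1.3(275.55) + 0.75(124.57) + 0.6(269.52) = 814.95
The largest value is 814.95 kips from combination 5.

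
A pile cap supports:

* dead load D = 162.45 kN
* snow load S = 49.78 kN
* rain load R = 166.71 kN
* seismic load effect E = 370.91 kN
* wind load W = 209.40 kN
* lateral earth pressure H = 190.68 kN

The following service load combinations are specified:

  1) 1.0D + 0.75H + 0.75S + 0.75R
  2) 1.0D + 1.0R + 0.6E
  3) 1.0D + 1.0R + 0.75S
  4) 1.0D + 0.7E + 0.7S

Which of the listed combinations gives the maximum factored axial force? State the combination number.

Combination 2

1) 1.0(162.45) + 0.75(190.68) + 0.75(49.78) + 0.75(166.71) = 162.45 + 143.01 + 37.34 + 125.03 = 467.83
2) 1.0(162.45) + 1.0(166.71) + 0.6(370.91) = 162.45 + 166.71 + 222.55 = 551.71
3) 1.0(162.45) + 1.0(166.71) + 0.75(49.78) = 162.45 + 166.71 + 37.34 = 366.50
4) 1.0(162.45) + 0.7(370.91) + 0.7(49.78) = 456.93
The largest value is 551.71 kN from combination 2.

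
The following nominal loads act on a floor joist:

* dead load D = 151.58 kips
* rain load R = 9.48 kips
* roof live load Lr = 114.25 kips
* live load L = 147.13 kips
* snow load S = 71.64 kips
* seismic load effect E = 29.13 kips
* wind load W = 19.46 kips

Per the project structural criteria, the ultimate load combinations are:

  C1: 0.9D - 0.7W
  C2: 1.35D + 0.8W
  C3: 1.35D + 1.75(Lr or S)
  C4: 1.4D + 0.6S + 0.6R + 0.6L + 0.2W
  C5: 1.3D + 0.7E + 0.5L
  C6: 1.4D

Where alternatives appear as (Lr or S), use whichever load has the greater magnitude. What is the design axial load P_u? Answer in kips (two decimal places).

404.57 kips

(Lr or S) → Lr = 114.25 kips.
C1: 0.9(151.58) - 0.7(19.46) = 136.42 - 13.62 = 122.80
C2: 1.35(151.58) + 0.8(19.46) = 204.63 + 15.57 = 220.20
C3: 1.35(151.58) + 1.75(114.25) = 204.63 + 199.94 = 404.57
C4: 1.4(151.58) + 0.6(71.64) + 0.6(9.48) + 0.6(147.13) + 0.2(19.46) = 212.21 + 42.98 + 5.69 + 88.28 + 3.89 = 353.05
C5: 1.3(151.58) + 0.7(29.13) + 0.5(147.13) = 197.05 + 20.39 + 73.57 = 291.01
C6: 1.4(151.58) = 212.21
Maximum is from combination 3.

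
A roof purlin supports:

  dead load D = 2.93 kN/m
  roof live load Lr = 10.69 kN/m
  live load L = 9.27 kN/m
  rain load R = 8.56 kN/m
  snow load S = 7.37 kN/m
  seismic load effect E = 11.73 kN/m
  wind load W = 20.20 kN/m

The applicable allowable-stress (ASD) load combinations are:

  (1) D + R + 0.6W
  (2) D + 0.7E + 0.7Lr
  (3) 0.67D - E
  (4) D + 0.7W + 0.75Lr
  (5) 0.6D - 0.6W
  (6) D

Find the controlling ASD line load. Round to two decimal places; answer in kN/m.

(1) 1.0(2.93) + 1.0(8.56) + 0.6(20.20) = 23.61
(2) 1.0(2.93) + 0.7(11.73) + 0.7(10.69) = 18.62
(3) 0.67(2.93) - 1.0(11.73) = -9.77
(4) 1.0(2.93) + 0.7(20.20) + 0.75(10.69) = 25.09
(5) 0.6(2.93) - 0.6(20.20) = -10.36
(6) 1.0(2.93) = 2.93
The controlling combination is 4, giving 25.09 kN/m.

25.09 kN/m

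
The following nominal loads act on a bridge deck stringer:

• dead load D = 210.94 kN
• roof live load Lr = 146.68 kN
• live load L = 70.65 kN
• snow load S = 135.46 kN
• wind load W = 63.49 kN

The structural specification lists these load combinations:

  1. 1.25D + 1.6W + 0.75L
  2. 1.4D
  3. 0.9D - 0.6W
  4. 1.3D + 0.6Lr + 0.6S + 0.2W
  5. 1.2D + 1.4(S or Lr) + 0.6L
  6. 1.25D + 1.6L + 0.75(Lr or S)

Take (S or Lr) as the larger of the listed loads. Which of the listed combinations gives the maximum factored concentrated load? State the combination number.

(S or Lr) → Lr = 146.68 kN; (Lr or S) → Lr = 146.68 kN.
1. 1.25(210.94) + 1.6(63.49) + 0.75(70.65) = 263.68 + 101.58 + 52.99 = 418.25
2. 1.4(210.94) = 295.32
3. 0.9(210.94) - 0.6(63.49) = 151.75
4. 1.3(210.94) + 0.6(146.68) + 0.6(135.46) + 0.2(63.49) = 456.20
5. 1.2(210.94) + 1.4(146.68) + 0.6(70.65) = 253.13 + 205.35 + 42.39 = 500.87
6. 1.25(210.94) + 1.6(70.65) + 0.75(146.68) = 263.68 + 113.04 + 110.01 = 486.73
The largest value is 500.87 kN from combination 5.

Combination 5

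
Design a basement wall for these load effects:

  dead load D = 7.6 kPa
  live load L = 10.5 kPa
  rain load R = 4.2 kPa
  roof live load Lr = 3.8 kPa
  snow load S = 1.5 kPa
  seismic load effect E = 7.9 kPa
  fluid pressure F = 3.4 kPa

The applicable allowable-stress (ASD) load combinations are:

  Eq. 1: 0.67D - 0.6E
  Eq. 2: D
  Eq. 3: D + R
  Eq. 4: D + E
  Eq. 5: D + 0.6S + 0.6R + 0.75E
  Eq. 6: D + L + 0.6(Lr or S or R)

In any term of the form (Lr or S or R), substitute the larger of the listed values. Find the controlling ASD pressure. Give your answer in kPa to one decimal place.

(Lr or S or R) → R = 4.2 kPa.
Eq. 1: 0.67(7.6) - 0.6(7.9) = 5.1 - 4.7 = 0.4
Eq. 2: 1.0(7.6) = 7.6
Eq. 3: 1.0(7.6) + 1.0(4.2) = 7.6 + 4.2 = 11.8
Eq. 4: 1.0(7.6) + 1.0(7.9) = 7.6 + 7.9 = 15.5
Eq. 5: 1.0(7.6) + 0.6(1.5) + 0.6(4.2) + 0.75(7.9) = 7.6 + 0.9 + 2.5 + 5.9 = 16.9
Eq. 6: 1.0(7.6) + 1.0(10.5) + 0.6(4.2) = 7.6 + 10.5 + 2.5 = 20.6
Maximum is from combination 6.

20.6 kPa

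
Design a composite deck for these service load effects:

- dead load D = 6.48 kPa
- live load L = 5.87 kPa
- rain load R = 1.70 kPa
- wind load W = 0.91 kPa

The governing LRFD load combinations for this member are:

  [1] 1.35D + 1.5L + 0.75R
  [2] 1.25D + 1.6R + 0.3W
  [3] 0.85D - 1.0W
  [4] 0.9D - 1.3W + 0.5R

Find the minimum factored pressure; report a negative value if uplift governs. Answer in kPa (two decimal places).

4.60 kPa

[1] 1.35(6.48) + 1.5(5.87) + 0.75(1.70) = 18.83
[2] 1.25(6.48) + 1.6(1.70) + 0.3(0.91) = 11.09
[3] 0.85(6.48) - 1.0(0.91) = 4.60
[4] 0.9(6.48) - 1.3(0.91) + 0.5(1.70) = 5.50
Combination 3 gives the minimum: 4.60 kPa.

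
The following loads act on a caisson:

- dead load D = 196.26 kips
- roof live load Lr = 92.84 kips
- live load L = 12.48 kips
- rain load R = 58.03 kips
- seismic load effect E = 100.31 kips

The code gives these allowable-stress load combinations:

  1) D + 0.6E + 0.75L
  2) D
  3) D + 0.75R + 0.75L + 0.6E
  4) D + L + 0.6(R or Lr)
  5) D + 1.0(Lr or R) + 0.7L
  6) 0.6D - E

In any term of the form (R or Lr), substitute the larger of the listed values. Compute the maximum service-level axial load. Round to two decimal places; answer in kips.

309.33 kips

(R or Lr) → Lr = 92.84 kips; (Lr or R) → Lr = 92.84 kips.
1) 1.0(196.26) + 0.6(100.31) + 0.75(12.48) = 196.26 + 60.19 + 9.36 = 265.81
2) 1.0(196.26) = 196.26
3) 1.0(196.26) + 0.75(58.03) + 0.75(12.48) + 0.6(100.31) = 196.26 + 43.52 + 9.36 + 60.19 = 309.33
4) 1.0(196.26) + 1.0(12.48) + 0.6(92.84) = 196.26 + 12.48 + 55.70 = 264.44
5) 1.0(196.26) + 1.0(92.84) + 0.7(12.48) = 196.26 + 92.84 + 8.74 = 297.84
6) 0.6(196.26) - 1.0(100.31) = 117.76 - 100.31 = 17.45
Combination 3 governs: P = 309.33 kips.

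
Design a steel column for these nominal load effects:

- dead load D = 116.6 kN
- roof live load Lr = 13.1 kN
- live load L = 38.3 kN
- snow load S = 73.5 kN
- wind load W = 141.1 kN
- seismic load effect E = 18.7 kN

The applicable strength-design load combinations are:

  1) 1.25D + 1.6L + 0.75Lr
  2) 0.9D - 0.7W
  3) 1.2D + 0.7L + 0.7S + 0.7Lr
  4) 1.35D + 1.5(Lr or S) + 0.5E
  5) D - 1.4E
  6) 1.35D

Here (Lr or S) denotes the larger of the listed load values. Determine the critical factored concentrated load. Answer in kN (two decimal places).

277.01 kN

(Lr or S) → S = 73.5 kN.
1) 1.25(116.6) + 1.6(38.3) + 0.75(13.1) = 216.86
2) 0.9(116.6) - 0.7(141.1) = 6.17
3) 1.2(116.6) + 0.7(38.3) + 0.7(73.5) + 0.7(13.1) = 227.35
4) 1.35(116.6) + 1.5(73.5) + 0.5(18.7) = 277.01
5) 1.0(116.6) - 1.4(18.7) = 90.42
6) 1.35(116.6) = 157.41
The controlling combination is 4, giving 277.01 kN.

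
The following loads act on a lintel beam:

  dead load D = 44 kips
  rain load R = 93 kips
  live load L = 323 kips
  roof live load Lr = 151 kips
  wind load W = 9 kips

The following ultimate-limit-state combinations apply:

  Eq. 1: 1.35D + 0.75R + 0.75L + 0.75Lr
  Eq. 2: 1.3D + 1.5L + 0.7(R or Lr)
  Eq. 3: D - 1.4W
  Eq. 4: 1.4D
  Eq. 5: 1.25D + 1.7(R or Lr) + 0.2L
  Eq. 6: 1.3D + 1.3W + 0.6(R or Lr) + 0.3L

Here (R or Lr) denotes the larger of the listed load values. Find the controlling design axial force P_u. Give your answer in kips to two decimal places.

(R or Lr) → Lr = 151 kips.
Eq. 1: 1.35(44) + 0.75(93) + 0.75(323) + 0.75(151) = 484.65
Eq. 2: 1.3(44) + 1.5(323) + 0.7(151) = 647.40
Eq. 3: 1.0(44) - 1.4(9) = 31.40
Eq. 4: 1.4(44) = 61.60
Eq. 5: 1.25(44) + 1.7(151) + 0.2(323) = 376.30
Eq. 6: 1.3(44) + 1.3(9) + 0.6(151) + 0.3(323) = 256.40
The controlling combination is 2, giving 647.40 kips.

647.40 kips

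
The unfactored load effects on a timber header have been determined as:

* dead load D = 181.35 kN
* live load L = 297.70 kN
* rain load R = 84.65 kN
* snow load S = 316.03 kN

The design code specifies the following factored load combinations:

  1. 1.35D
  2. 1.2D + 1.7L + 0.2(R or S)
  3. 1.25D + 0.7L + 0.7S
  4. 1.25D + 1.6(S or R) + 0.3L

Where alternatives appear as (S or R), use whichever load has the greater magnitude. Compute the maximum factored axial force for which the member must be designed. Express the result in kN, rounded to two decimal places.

821.65 kN

(R or S) → S = 316.03 kN; (S or R) → S = 316.03 kN.
1. 1.35(181.35) = 244.82
2. 1.2(181.35) + 1.7(297.70) + 0.2(316.03) = 786.92
3. 1.25(181.35) + 0.7(297.70) + 0.7(316.03) = 656.30
4. 1.25(181.35) + 1.6(316.03) + 0.3(297.70) = 821.65
Combination 4 governs: N_u = 821.65 kN.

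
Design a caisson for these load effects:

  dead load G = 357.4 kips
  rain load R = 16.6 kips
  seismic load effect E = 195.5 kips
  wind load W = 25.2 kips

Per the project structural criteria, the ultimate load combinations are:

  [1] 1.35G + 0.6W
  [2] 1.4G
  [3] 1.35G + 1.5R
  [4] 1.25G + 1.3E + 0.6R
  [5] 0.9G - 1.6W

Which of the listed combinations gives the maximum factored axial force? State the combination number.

Combination 4

[1] 1.35(357.4) + 0.6(25.2) = 482.5 + 15.1 = 497.6
[2] 1.4(357.4) = 500.4
[3] 1.35(357.4) + 1.5(16.6) = 482.5 + 24.9 = 507.4
[4] 1.25(357.4) + 1.3(195.5) + 0.6(16.6) = 710.9
[5] 0.9(357.4) - 1.6(25.2) = 281.3
The largest value is 710.9 kips from combination 4.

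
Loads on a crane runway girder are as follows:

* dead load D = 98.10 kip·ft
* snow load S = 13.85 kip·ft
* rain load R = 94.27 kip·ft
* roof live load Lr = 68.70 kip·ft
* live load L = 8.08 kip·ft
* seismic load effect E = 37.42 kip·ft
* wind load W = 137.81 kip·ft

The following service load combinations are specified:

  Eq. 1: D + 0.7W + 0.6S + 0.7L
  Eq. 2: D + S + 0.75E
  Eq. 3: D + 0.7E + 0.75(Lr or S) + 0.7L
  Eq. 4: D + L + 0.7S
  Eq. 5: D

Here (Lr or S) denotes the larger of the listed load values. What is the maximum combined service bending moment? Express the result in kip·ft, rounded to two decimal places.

208.53 kip·ft

(Lr or S) → Lr = 68.70 kip·ft.
Eq. 1: 1.0(98.10) + 0.7(137.81) + 0.6(13.85) + 0.7(8.08) = 208.53
Eq. 2: 1.0(98.10) + 1.0(13.85) + 0.75(37.42) = 140.02
Eq. 3: 1.0(98.10) + 0.7(37.42) + 0.75(68.70) + 0.7(8.08) = 181.48
Eq. 4: 1.0(98.10) + 1.0(8.08) + 0.7(13.85) = 115.88
Eq. 5: 1.0(98.10) = 98.10
Maximum is from combination 1.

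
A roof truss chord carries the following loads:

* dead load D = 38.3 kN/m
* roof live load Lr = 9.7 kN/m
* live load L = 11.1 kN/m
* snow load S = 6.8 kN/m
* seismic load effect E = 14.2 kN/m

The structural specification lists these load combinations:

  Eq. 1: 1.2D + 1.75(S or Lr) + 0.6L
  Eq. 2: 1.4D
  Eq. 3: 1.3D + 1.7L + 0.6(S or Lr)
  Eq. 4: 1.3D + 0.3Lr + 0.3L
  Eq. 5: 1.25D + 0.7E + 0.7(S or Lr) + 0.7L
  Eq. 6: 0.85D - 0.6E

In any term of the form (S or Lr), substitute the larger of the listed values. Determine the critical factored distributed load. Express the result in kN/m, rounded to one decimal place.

(S or Lr) → Lr = 9.7 kN/m.
Eq. 1: 1.2(38.3) + 1.75(9.7) + 0.6(11.1) = 69.6
Eq. 2: 1.4(38.3) = 53.6
Eq. 3: 1.3(38.3) + 1.7(11.1) + 0.6(9.7) = 49.8 + 18.9 + 5.8 = 74.5
Eq. 4: 1.3(38.3) + 0.3(9.7) + 0.3(11.1) = 49.8 + 2.9 + 3.3 = 56.0
Eq. 5: 1.25(38.3) + 0.7(14.2) + 0.7(9.7) + 0.7(11.1) = 47.9 + 9.9 + 6.8 + 7.8 = 72.4
Eq. 6: 0.85(38.3) - 0.6(14.2) = 24.0
Maximum is from combination 3.

74.5 kN/m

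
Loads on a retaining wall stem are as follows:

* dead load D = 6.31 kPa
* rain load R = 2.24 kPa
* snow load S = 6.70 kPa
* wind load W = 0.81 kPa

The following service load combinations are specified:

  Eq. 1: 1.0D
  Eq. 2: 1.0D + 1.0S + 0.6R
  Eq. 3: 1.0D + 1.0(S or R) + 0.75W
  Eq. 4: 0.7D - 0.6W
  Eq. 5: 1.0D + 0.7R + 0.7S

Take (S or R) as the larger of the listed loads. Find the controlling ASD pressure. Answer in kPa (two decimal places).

14.35 kPa

(S or R) → S = 6.70 kPa.
Eq. 1: 1.0(6.31) = 6.31
Eq. 2: 1.0(6.31) + 1.0(6.70) + 0.6(2.24) = 14.35
Eq. 3: 1.0(6.31) + 1.0(6.70) + 0.75(0.81) = 13.62
Eq. 4: 0.7(6.31) - 0.6(0.81) = 3.93
Eq. 5: 1.0(6.31) + 0.7(2.24) + 0.7(6.70) = 12.57
Maximum is from combination 2.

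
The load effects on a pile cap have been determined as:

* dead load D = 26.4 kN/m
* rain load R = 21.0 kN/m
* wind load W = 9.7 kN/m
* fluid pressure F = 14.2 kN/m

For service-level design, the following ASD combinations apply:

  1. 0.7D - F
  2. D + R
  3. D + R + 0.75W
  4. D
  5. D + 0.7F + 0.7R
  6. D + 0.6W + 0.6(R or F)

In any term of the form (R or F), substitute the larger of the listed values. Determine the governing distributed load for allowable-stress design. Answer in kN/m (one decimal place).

(R or F) → R = 21.0 kN/m.
1. 0.7(26.4) - 1.0(14.2) = 18.5 - 14.2 = 4.3
2. 1.0(26.4) + 1.0(21.0) = 26.4 + 21.0 = 47.4
3. 1.0(26.4) + 1.0(21.0) + 0.75(9.7) = 26.4 + 21.0 + 7.3 = 54.7
4. 1.0(26.4) = 26.4
5. 1.0(26.4) + 0.7(14.2) + 0.7(21.0) = 26.4 + 9.9 + 14.7 = 51.0
6. 1.0(26.4) + 0.6(9.7) + 0.6(21.0) = 26.4 + 5.8 + 12.6 = 44.8
Maximum is from combination 3.

54.7 kN/m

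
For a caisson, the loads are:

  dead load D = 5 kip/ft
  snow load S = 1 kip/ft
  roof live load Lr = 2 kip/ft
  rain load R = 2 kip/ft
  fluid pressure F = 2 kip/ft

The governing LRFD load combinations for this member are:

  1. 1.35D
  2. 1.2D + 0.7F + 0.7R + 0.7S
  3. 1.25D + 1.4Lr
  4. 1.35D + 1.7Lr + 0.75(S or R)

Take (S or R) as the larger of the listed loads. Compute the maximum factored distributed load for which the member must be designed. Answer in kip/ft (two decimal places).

11.65 kip/ft

(S or R) → R = 2 kip/ft.
1. 1.35(5) = 6.75
2. 1.2(5) + 0.7(2) + 0.7(2) + 0.7(1) = 6.00 + 1.40 + 1.40 + 0.70 = 9.50
3. 1.25(5) + 1.4(2) = 6.25 + 2.80 = 9.05
4. 1.35(5) + 1.7(2) + 0.75(2) = 6.75 + 3.40 + 1.50 = 11.65
The controlling combination is 4, giving 11.65 kip/ft.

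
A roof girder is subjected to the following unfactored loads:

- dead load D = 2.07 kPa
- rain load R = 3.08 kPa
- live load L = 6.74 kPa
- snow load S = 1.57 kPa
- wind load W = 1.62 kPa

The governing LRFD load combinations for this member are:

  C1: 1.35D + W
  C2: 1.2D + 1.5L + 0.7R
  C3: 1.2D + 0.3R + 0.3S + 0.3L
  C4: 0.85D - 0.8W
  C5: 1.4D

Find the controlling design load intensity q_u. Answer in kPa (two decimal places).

14.75 kPa

C1: 1.35(2.07) + 1.0(1.62) = 4.41
C2: 1.2(2.07) + 1.5(6.74) + 0.7(3.08) = 14.75
C3: 1.2(2.07) + 0.3(3.08) + 0.3(1.57) + 0.3(6.74) = 5.90
C4: 0.85(2.07) - 0.8(1.62) = 0.46
C5: 1.4(2.07) = 2.90
The controlling combination is 2, giving 14.75 kPa.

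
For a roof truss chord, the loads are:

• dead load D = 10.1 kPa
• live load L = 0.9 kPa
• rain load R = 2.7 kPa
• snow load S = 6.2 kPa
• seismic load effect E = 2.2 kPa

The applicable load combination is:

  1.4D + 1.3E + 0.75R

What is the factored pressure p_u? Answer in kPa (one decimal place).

1.4(10.1) + 1.3(2.2) + 0.75(2.7) = 14.1 + 2.9 + 2.0 = 19.0
p_u = 19.0 kPa.

19.0 kPa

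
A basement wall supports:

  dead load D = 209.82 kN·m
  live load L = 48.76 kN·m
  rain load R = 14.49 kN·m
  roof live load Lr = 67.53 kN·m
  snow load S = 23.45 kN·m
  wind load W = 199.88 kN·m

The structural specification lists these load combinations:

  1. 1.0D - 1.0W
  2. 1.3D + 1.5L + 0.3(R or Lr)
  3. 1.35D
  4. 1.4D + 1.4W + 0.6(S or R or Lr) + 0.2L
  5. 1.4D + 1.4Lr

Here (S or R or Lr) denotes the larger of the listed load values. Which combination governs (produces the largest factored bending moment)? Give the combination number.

Combination 4

(R or Lr) → Lr = 67.53 kN·m; (S or R or Lr) → Lr = 67.53 kN·m.
1. 1.0(209.82) - 1.0(199.88) = 209.82 - 199.88 = 9.94
2. 1.3(209.82) + 1.5(48.76) + 0.3(67.53) = 272.77 + 73.14 + 20.26 = 366.17
3. 1.35(209.82) = 283.26
4. 1.4(209.82) + 1.4(199.88) + 0.6(67.53) + 0.2(48.76) = 293.75 + 279.83 + 40.52 + 9.75 = 623.85
5. 1.4(209.82) + 1.4(67.53) = 293.75 + 94.54 = 388.29
The largest value is 623.85 kN·m from combination 4.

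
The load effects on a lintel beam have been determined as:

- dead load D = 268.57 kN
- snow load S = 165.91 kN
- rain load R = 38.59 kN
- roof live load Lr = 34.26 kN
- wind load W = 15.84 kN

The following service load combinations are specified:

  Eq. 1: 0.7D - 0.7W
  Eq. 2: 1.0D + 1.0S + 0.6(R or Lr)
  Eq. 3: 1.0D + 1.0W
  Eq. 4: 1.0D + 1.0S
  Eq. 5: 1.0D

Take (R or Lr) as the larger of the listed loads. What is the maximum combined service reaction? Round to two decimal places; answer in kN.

457.63 kN

(R or Lr) → R = 38.59 kN.
Eq. 1: 0.7(268.57) - 0.7(15.84) = 176.91
Eq. 2: 1.0(268.57) + 1.0(165.91) + 0.6(38.59) = 457.63
Eq. 3: 1.0(268.57) + 1.0(15.84) = 284.41
Eq. 4: 1.0(268.57) + 1.0(165.91) = 434.48
Eq. 5: 1.0(268.57) = 268.57
The controlling combination is 2, giving 457.63 kN.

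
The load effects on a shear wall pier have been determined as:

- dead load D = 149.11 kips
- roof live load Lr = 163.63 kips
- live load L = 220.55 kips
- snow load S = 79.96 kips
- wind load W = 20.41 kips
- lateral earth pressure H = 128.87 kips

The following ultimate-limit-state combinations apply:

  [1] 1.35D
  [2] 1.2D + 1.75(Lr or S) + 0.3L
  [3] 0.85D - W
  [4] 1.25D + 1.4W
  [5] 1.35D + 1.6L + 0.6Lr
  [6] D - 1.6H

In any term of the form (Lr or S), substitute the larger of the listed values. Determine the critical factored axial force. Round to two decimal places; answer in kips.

652.36 kips

(Lr or S) → Lr = 163.63 kips.
[1] 1.35(149.11) = 201.30
[2] 1.2(149.11) + 1.75(163.63) + 0.3(220.55) = 178.93 + 286.35 + 66.17 = 531.45
[3] 0.85(149.11) - 1.0(20.41) = 126.74 - 20.41 = 106.33
[4] 1.25(149.11) + 1.4(20.41) = 186.39 + 28.57 = 214.96
[5] 1.35(149.11) + 1.6(220.55) + 0.6(163.63) = 201.30 + 352.88 + 98.18 = 652.36
[6] 1.0(149.11) - 1.6(128.87) = 149.11 - 206.19 = -57.08
The controlling combination is 5, giving 652.36 kips.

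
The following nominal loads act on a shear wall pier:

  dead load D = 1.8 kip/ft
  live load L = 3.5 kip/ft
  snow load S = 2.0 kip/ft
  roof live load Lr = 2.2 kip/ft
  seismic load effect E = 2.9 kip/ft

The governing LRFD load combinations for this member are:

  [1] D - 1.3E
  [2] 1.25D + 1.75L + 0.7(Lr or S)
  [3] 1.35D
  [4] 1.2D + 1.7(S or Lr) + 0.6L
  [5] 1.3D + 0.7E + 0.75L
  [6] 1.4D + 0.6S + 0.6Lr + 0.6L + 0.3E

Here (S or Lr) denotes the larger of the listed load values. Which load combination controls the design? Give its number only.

Combination 2

(Lr or S) → Lr = 2.2 kip/ft; (S or Lr) → Lr = 2.2 kip/ft.
[1] 1.0(1.8) - 1.3(2.9) = 1.8 - 3.8 = -2.0
[2] 1.25(1.8) + 1.75(3.5) + 0.7(2.2) = 2.3 + 6.1 + 1.5 = 9.9
[3] 1.35(1.8) = 2.4
[4] 1.2(1.8) + 1.7(2.2) + 0.6(3.5) = 2.2 + 3.7 + 2.1 = 8.0
[5] 1.3(1.8) + 0.7(2.9) + 0.75(3.5) = 7.0
[6] 1.4(1.8) + 0.6(2.0) + 0.6(2.2) + 0.6(3.5) + 0.3(2.9) = 2.5 + 1.2 + 1.3 + 2.1 + 0.9 = 8.0
The largest value is 9.9 kip/ft from combination 2.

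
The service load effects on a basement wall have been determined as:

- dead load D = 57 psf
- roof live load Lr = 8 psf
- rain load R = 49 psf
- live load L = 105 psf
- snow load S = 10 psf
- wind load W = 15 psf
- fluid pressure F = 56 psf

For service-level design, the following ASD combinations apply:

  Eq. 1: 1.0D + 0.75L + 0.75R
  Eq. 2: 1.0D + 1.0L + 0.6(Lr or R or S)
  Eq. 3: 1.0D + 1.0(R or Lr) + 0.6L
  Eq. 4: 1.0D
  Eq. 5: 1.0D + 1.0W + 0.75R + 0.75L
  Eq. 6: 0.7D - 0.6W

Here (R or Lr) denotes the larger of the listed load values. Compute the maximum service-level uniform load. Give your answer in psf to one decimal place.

191.4 psf

(Lr or R or S) → R = 49 psf; (R or Lr) → R = 49 psf.
Eq. 1: 1.0(57) + 0.75(105) + 0.75(49) = 172.5
Eq. 2: 1.0(57) + 1.0(105) + 0.6(49) = 191.4
Eq. 3: 1.0(57) + 1.0(49) + 0.6(105) = 169.0
Eq. 4: 1.0(57) = 57.0
Eq. 5: 1.0(57) + 1.0(15) + 0.75(49) + 0.75(105) = 187.5
Eq. 6: 0.7(57) - 0.6(15) = 30.9
Maximum is from combination 2.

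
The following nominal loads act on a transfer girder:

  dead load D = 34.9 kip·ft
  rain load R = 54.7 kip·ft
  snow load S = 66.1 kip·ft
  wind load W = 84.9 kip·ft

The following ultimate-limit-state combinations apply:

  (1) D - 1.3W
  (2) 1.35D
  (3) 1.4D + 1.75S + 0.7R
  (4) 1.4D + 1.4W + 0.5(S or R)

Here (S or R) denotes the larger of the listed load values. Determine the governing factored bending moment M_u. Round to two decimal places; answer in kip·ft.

202.83 kip·ft

(S or R) → S = 66.1 kip·ft.
(1) 1.0(34.9) - 1.3(84.9) = 34.90 - 110.37 = -75.47
(2) 1.35(34.9) = 47.12
(3) 1.4(34.9) + 1.75(66.1) + 0.7(54.7) = 48.86 + 115.68 + 38.29 = 202.83
(4) 1.4(34.9) + 1.4(84.9) + 0.5(66.1) = 48.86 + 118.86 + 33.05 = 200.77
Maximum is from combination 3.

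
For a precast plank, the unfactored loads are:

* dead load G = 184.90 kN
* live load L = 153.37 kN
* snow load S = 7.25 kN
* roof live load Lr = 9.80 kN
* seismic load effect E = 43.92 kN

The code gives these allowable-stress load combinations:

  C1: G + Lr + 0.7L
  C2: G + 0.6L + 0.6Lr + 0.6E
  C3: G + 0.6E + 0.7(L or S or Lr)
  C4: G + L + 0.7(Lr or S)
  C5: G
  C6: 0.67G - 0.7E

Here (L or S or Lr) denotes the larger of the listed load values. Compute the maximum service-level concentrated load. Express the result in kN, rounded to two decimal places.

(L or S or Lr) → L = 153.37 kN; (Lr or S) → Lr = 9.80 kN.
C1: 1.0(184.90) + 1.0(9.80) + 0.7(153.37) = 302.06
C2: 1.0(184.90) + 0.6(153.37) + 0.6(9.80) + 0.6(43.92) = 309.15
C3: 1.0(184.90) + 0.6(43.92) + 0.7(153.37) = 318.61
C4: 1.0(184.90) + 1.0(153.37) + 0.7(9.80) = 345.13
C5: 1.0(184.90) = 184.90
C6: 0.67(184.90) - 0.7(43.92) = 93.14
The controlling combination is 4, giving 345.13 kN.

345.13 kN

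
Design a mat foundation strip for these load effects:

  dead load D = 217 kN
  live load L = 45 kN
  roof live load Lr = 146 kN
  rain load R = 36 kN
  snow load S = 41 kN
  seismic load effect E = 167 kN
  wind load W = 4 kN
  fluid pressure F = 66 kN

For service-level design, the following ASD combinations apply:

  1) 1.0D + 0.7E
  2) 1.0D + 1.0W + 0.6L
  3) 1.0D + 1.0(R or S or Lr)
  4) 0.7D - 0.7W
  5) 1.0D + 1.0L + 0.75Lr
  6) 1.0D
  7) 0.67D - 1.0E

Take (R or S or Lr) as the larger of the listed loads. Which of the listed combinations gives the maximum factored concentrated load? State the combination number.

(R or S or Lr) → Lr = 146 kN.
1) 1.0(217) + 0.7(167) = 333.90
2) 1.0(217) + 1.0(4) + 0.6(45) = 248.00
3) 1.0(217) + 1.0(146) = 363.00
4) 0.7(217) - 0.7(4) = 149.10
5) 1.0(217) + 1.0(45) + 0.75(146) = 371.50
6) 1.0(217) = 217.00
7) 0.67(217) - 1.0(167) = -21.61
The largest value is 371.50 kN from combination 5.

Combination 5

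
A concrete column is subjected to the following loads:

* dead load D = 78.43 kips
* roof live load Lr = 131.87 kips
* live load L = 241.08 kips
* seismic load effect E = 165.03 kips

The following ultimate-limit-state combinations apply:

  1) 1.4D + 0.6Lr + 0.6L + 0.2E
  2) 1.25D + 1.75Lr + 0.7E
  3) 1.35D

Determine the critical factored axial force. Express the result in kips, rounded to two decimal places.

1) 1.4(78.43) + 0.6(131.87) + 0.6(241.08) + 0.2(165.03) = 109.80 + 79.12 + 144.65 + 33.01 = 366.58
2) 1.25(78.43) + 1.75(131.87) + 0.7(165.03) = 98.04 + 230.77 + 115.52 = 444.33
3) 1.35(78.43) = 105.88
Combination 2 governs: P_u = 444.33 kips.

444.33 kips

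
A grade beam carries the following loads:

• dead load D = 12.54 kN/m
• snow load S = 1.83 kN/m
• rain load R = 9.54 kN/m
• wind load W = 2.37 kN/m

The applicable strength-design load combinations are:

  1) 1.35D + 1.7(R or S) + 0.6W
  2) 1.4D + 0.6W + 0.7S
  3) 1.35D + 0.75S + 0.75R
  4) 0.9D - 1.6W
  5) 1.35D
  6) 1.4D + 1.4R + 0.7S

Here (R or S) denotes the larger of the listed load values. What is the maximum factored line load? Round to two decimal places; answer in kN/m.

34.57 kN/m

(R or S) → R = 9.54 kN/m.
1) 1.35(12.54) + 1.7(9.54) + 0.6(2.37) = 34.57
2) 1.4(12.54) + 0.6(2.37) + 0.7(1.83) = 20.26
3) 1.35(12.54) + 0.75(1.83) + 0.75(9.54) = 25.46
4) 0.9(12.54) - 1.6(2.37) = 7.49
5) 1.35(12.54) = 16.93
6) 1.4(12.54) + 1.4(9.54) + 0.7(1.83) = 32.19
Maximum is from combination 1.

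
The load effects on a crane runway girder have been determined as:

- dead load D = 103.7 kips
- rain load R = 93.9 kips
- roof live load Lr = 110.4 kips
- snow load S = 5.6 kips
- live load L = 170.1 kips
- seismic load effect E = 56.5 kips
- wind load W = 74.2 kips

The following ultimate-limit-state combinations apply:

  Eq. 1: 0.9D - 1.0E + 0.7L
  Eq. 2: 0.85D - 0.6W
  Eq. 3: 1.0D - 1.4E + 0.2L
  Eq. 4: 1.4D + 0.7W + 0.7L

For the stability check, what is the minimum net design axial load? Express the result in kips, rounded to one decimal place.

Eq. 1: 0.9(103.7) - 1.0(56.5) + 0.7(170.1) = 155.9
Eq. 2: 0.85(103.7) - 0.6(74.2) = 43.6
Eq. 3: 1.0(103.7) - 1.4(56.5) + 0.2(170.1) = 58.6
Eq. 4: 1.4(103.7) + 0.7(74.2) + 0.7(170.1) = 316.2
Combination 2 gives the minimum: 43.6 kips.

43.6 kips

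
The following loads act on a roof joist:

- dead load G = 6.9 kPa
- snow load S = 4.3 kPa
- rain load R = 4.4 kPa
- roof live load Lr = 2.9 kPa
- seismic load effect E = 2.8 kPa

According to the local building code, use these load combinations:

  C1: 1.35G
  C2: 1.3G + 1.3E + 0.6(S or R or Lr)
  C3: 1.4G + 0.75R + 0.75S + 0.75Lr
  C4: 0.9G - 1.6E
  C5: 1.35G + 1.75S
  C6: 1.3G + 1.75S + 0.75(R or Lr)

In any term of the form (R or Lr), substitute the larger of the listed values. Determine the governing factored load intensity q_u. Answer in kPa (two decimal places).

19.80 kPa

(S or R or Lr) → R = 4.4 kPa; (R or Lr) → R = 4.4 kPa.
C1: 1.35(6.9) = 9.32
C2: 1.3(6.9) + 1.3(2.8) + 0.6(4.4) = 15.25
C3: 1.4(6.9) + 0.75(4.4) + 0.75(4.3) + 0.75(2.9) = 18.36
C4: 0.9(6.9) - 1.6(2.8) = 1.73
C5: 1.35(6.9) + 1.75(4.3) = 16.84
C6: 1.3(6.9) + 1.75(4.3) + 0.75(4.4) = 19.80
Maximum is from combination 6.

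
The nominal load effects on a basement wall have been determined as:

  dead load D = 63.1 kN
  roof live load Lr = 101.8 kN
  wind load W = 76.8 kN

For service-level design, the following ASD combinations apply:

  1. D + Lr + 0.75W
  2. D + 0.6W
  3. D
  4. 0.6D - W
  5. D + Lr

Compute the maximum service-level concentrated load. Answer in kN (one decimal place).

1. 1.0(63.1) + 1.0(101.8) + 0.75(76.8) = 222.5
2. 1.0(63.1) + 0.6(76.8) = 109.2
3. 1.0(63.1) = 63.1
4. 0.6(63.1) - 1.0(76.8) = -38.9
5. 1.0(63.1) + 1.0(101.8) = 164.9
Maximum is from combination 1.

222.5 kN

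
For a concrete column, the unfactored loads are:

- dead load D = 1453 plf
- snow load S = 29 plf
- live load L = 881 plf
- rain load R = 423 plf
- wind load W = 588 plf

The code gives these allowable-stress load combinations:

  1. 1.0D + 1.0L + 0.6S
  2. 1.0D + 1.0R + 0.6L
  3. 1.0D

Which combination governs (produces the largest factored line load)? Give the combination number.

1. 1.0(1453) + 1.0(881) + 0.6(29) = 1453.0 + 881.0 + 17.4 = 2351.4
2. 1.0(1453) + 1.0(423) + 0.6(881) = 1453.0 + 423.0 + 528.6 = 2404.6
3. 1.0(1453) = 1453.0
The largest value is 2404.6 plf from combination 2.

Combination 2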